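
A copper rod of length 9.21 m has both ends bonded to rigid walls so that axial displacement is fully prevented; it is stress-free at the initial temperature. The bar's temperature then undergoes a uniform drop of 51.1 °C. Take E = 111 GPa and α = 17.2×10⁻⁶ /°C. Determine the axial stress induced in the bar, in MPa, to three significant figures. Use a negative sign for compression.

97.6 MPa

Free thermal expansion αLΔT = 17.2e-6 · 9210 · -51.1 = -8.095 mm.
The walls impose strain ε = −(-8.095)/9210 = 8.7892e-04; σ = Eε = 111000 · 8.7892e-04 = 97.56 MPa.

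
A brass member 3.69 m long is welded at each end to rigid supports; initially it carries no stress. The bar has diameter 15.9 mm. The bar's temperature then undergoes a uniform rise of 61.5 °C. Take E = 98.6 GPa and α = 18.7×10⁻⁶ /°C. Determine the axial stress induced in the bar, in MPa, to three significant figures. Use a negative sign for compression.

-113 MPa

Free thermal expansion αLΔT = 18.7e-6 · 3690 · 61.5 = 4.244 mm.
The walls impose strain ε = −(4.244)/3690 = -1.1500e-03; σ = Eε = 98600 · -1.1500e-03 = -113.4 MPa.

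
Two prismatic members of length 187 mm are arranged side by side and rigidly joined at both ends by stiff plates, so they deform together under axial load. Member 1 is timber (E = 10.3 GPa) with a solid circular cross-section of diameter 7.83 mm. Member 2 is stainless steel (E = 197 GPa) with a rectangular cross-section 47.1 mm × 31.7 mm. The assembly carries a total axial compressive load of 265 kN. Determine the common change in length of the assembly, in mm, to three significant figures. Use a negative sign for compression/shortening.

-0.168 mm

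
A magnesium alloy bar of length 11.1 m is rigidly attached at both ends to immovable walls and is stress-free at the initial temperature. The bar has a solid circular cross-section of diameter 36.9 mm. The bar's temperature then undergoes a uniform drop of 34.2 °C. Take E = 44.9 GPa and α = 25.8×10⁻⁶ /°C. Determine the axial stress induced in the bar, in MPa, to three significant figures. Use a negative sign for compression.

Free thermal expansion αLΔT = 25.8e-6 · 11100 · -34.2 = -9.794 mm.
The walls impose strain ε = −(-9.794)/11100 = 8.8236e-04; σ = Eε = 44900 · 8.8236e-04 = 39.62 MPa.

39.6 MPa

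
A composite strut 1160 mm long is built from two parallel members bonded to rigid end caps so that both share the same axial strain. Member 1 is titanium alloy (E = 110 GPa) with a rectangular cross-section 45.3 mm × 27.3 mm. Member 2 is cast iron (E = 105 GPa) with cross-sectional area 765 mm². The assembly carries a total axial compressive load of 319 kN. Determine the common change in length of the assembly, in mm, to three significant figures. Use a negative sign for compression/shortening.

-1.71 mm

A_1 = 1237 mm².
Equal strain + equilibrium ⇒ each member carries load in proportion to AE: A₁E₁ = 136000000 N, A₂E₂ = 80320000 N, ΣAE = 216400000 N.
δ = PL/ΣAE = -319000·1160/216400000 = -1.71 mm.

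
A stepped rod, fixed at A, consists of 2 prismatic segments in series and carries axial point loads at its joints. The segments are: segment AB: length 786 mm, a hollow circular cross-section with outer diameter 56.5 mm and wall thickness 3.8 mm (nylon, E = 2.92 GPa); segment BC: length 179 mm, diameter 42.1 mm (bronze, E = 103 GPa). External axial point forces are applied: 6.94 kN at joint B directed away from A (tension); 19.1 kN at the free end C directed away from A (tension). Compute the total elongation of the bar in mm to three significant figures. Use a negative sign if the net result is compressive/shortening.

Internal axial forces (sectioning from the free end, tension +): N_BC = 19.1 kN, N_AB = 26.04 kN.
A_AB = 629.1 mm².
A_BC = 1392 mm².
δ_AB = 26040·786/(629.1·2920) = 11.14 mm
δ_BC = 19100·179/(1392·103000) = 0.02384 mm
δ = Σδ_i = 11.17 mm.

11.2 mm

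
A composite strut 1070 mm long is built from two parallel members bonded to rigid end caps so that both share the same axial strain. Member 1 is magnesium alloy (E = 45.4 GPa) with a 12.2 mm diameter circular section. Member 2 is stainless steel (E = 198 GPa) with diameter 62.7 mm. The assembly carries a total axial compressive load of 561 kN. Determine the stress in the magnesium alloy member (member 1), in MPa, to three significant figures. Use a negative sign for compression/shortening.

A_1 = 116.9 mm².
A_2 = 3088 mm².
Equal strain + equilibrium ⇒ each member carries load in proportion to AE: A₁E₁ = 5307000 N, A₂E₂ = 611400000 N, ΣAE = 616700000 N.
σ₁ = P·E₁/ΣAE = -561000·45400/616700000 = -41.3 MPa.

-41.3 MPa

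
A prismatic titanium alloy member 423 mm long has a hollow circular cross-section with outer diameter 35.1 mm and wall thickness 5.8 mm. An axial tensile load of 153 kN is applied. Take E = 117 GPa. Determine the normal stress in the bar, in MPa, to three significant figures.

A = 533.9 mm².
σ = N/A = 153000/533.9 = 286.6 MPa.

287 MPa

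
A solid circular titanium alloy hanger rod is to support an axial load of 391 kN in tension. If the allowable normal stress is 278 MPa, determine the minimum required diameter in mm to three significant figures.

42.3 mm

Required area A ≥ P/σ_allow = 391000/278 = 1406 mm².
For a solid circular section, d ≥ √(4A/π) = 42.32 mm.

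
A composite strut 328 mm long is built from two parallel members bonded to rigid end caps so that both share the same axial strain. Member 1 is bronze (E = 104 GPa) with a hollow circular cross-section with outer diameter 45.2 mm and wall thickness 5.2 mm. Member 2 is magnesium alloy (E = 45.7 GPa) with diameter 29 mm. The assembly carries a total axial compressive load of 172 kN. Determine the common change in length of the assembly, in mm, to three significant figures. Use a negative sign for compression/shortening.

-0.575 mm

A_1 = 653.5 mm².
A_2 = 660.5 mm².
Equal strain + equilibrium ⇒ each member carries load in proportion to AE: A₁E₁ = 67960000 N, A₂E₂ = 30190000 N, ΣAE = 98140000 N.
δ = PL/ΣAE = -172000·328/98140000 = -0.5748 mm.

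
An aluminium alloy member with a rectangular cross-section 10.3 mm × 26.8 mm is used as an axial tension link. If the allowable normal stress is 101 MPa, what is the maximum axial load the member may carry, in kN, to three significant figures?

27.9 kN

A = 276 mm².
P_max = σ_allow · A = 101 · 276 = 27880 N = 27.88 kN.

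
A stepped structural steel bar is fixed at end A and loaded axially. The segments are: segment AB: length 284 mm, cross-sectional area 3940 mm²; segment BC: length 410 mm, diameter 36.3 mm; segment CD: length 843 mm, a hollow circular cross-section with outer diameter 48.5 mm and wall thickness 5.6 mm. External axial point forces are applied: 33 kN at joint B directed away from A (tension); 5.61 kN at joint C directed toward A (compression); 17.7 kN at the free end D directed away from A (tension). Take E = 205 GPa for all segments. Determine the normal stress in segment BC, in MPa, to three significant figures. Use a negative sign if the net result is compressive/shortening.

11.7 MPa

Internal axial forces (sectioning from the free end, tension +): N_CD = 17.7 kN, N_BC = 12.09 kN, N_AB = 45.09 kN.
A_BC = 1035 mm².
σ_BC = N_BC/A_BC = 12090/1035 = 11.68 MPa.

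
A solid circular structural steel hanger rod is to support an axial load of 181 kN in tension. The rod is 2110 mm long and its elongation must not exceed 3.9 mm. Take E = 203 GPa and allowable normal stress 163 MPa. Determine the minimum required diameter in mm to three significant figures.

37.6 mm

Required area A ≥ P/σ_allow = 181000/163 = 1110 mm².
For a solid circular section, d ≥ √(4A/π) = 37.6 mm.
Elongation limit: A ≥ PL/(Eδ_allow) = 181000·2110/(203000·3.9) = 482.4 mm² ⇒ d ≥ 24.78 mm.
The stress limit governs.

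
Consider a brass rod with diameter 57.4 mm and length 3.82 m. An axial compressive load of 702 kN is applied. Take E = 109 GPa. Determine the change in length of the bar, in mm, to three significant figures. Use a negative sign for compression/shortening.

A = 2588 mm².
δ_mech = NL/(AE) = -702000·3820/(2588·109000) = -9.507 mm.

-9.51 mm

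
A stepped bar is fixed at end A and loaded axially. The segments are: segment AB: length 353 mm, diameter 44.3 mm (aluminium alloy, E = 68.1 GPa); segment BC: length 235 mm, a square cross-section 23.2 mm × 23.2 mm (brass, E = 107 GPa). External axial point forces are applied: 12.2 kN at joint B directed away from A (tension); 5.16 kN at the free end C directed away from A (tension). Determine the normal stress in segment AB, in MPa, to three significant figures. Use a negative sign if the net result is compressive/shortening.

Internal axial forces (sectioning from the free end, tension +): N_BC = 5.16 kN, N_AB = 17.36 kN.
A_AB = 1541 mm².
σ_AB = N_AB/A_AB = 17360/1541 = 11.26 MPa.

11.3 MPa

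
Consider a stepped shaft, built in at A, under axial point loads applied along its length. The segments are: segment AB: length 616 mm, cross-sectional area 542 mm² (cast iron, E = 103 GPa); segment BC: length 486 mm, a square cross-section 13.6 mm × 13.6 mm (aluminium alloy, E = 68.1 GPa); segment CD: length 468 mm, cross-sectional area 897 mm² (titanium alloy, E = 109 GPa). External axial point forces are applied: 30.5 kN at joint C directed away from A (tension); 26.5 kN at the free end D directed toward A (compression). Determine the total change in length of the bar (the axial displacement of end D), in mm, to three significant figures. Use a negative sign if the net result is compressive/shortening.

Internal axial forces (sectioning from the free end, tension +): N_CD = -26.5 kN, N_BC = 4 kN, N_AB = 4 kN.
A_BC = 185 mm².
δ_AB = 4000·616/(542·103000) = 0.04414 mm
δ_BC = 4000·486/(185·68100) = 0.1543 mm
δ_CD = -26500·468/(897·109000) = -0.1268 mm
δ = Σδ_i = 0.07163 mm.

0.0716 mm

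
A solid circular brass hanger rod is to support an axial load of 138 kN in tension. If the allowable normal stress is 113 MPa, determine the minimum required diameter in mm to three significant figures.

39.4 mm

Required area A ≥ P/σ_allow = 138000/113 = 1221 mm².
For a solid circular section, d ≥ √(4A/π) = 39.43 mm.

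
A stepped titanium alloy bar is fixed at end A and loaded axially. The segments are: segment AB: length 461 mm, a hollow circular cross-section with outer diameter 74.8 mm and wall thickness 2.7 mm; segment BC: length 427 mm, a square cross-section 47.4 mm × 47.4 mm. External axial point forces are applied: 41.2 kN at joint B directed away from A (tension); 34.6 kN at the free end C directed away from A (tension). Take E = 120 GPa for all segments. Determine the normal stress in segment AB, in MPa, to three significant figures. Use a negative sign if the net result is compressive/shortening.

Internal axial forces (sectioning from the free end, tension +): N_BC = 34.6 kN, N_AB = 75.8 kN.
A_AB = 611.6 mm².
σ_AB = N_AB/A_AB = 75800/611.6 = 123.9 MPa.

124 MPa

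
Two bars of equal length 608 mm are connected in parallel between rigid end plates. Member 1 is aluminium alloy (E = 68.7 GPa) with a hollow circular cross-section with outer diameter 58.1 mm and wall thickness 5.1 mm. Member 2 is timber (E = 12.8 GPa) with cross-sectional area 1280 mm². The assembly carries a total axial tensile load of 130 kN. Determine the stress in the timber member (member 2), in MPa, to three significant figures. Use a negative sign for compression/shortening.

22.3 MPa

A_1 = 849.2 mm².
Equal strain + equilibrium ⇒ each member carries load in proportion to AE: A₁E₁ = 58340000 N, A₂E₂ = 16380000 N, ΣAE = 74720000 N.
σ₂ = P·E₂/ΣAE = 130000·12800/74720000 = 22.27 MPa.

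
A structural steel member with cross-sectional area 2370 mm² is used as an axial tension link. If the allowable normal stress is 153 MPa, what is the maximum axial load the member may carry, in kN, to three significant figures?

363 kN

P_max = σ_allow · A = 153 · 2370 = 362600 N = 362.6 kN.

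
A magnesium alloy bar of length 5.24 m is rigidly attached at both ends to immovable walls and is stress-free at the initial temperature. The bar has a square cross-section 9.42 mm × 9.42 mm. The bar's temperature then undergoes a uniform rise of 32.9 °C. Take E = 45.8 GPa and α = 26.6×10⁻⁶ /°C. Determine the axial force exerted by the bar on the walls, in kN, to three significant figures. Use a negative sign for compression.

Free thermal expansion αLΔT = 26.6e-6 · 5240 · 32.9 = 4.586 mm.
The walls impose strain ε = −(4.586)/5240 = -8.7514e-04; σ = Eε = 45800 · -8.7514e-04 = -40.08 MPa.
Wall reaction R = σ·A = -40.08·88.74 = -3557 N = -3.557 kN.

-3.56 kN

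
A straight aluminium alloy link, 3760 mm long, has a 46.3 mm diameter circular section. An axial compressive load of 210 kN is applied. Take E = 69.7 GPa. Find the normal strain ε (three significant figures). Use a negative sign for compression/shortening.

-0.00179

A = 1684 mm².
σ = N/A = -124.7 MPa; ε = σ/E = -124.7/69700 = -1.790e-03.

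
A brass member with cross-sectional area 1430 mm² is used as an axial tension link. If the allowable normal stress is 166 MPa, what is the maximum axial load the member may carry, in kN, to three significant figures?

237 kN

P_max = σ_allow · A = 166 · 1430 = 237400 N = 237.4 kN.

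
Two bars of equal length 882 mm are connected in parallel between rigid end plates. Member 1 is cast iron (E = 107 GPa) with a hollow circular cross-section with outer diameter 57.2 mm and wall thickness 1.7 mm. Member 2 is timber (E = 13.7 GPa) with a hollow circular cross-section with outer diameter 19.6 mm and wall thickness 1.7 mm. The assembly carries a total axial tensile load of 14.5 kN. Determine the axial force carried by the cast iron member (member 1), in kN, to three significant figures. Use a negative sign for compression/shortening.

A_1 = 296.4 mm².
A_2 = 95.6 mm².
Equal strain + equilibrium ⇒ each member carries load in proportion to AE: A₁E₁ = 31720000 N, A₂E₂ = 1310000 N, ΣAE = 33030000 N.
F₁ = P·A₁E₁/ΣAE = 14500·31720000/33030000 = 13920 N.

13.9 kN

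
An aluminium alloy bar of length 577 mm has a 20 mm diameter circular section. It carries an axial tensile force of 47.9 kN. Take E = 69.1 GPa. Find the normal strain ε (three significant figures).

A = 314.2 mm².
σ = N/A = 152.5 MPa; ε = σ/E = 152.5/69100 = 2.207e-03.

0.00221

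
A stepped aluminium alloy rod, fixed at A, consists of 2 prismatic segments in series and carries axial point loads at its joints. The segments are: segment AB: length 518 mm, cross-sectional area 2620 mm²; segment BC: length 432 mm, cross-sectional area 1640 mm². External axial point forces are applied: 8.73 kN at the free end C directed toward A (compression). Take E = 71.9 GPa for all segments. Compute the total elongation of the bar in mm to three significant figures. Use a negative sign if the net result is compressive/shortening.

Internal axial forces (sectioning from the free end, tension +): N_BC = -8.73 kN, N_AB = -8.73 kN.
δ_AB = -8730·518/(2620·71900) = -0.02401 mm
δ_BC = -8730·432/(1640·71900) = -0.03198 mm
δ = Σδ_i = -0.05599 mm.

-0.0560 mm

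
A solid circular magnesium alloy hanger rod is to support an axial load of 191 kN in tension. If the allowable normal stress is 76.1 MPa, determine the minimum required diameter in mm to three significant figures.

Required area A ≥ P/σ_allow = 191000/76.1 = 2510 mm².
For a solid circular section, d ≥ √(4A/π) = 56.53 mm.

56.5 mm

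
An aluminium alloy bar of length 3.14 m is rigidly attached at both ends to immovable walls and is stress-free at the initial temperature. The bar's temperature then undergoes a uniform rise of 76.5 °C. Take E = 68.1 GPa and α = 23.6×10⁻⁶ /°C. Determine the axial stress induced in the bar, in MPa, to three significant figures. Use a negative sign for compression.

-123 MPa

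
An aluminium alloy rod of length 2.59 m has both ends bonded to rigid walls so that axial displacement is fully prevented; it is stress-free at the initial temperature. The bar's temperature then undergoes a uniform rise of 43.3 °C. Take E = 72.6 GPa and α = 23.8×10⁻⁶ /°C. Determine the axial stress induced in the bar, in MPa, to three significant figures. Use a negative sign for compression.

Free thermal expansion αLΔT = 23.8e-6 · 2590 · 43.3 = 2.669 mm.
The walls impose strain ε = −(2.669)/2590 = -1.0305e-03; σ = Eε = 72600 · -1.0305e-03 = -74.82 MPa.

-74.8 MPa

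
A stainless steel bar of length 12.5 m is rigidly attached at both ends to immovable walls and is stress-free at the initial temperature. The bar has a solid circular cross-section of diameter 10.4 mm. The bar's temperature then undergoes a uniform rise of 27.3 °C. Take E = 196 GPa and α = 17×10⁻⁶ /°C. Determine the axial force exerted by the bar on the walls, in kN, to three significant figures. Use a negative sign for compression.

Free thermal expansion αLΔT = 17e-6 · 12500 · 27.3 = 5.801 mm.
The walls impose strain ε = −(5.801)/12500 = -4.6410e-04; σ = Eε = 196000 · -4.6410e-04 = -90.96 MPa.
Wall reaction R = σ·A = -90.96·84.95 = -7727 N = -7.727 kN.

-7.73 kN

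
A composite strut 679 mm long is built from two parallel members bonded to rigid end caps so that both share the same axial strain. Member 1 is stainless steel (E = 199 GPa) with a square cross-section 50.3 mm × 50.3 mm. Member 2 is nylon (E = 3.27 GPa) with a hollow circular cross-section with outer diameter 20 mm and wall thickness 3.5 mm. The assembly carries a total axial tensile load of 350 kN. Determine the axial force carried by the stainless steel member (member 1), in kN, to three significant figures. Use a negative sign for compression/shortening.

A_1 = 2530 mm².
A_2 = 181.4 mm².
Equal strain + equilibrium ⇒ each member carries load in proportion to AE: A₁E₁ = 503500000 N, A₂E₂ = 593300 N, ΣAE = 504100000 N.
F₁ = P·A₁E₁/ΣAE = 350000·503500000/504100000 = 349600 N.

350 kN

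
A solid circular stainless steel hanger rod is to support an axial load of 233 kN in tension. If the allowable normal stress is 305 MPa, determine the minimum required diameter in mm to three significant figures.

31.2 mm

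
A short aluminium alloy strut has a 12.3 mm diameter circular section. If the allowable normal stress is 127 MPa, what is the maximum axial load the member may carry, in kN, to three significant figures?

15.1 kN

A = 118.8 mm².
P_max = σ_allow · A = 127 · 118.8 = 15090 N = 15.09 kN.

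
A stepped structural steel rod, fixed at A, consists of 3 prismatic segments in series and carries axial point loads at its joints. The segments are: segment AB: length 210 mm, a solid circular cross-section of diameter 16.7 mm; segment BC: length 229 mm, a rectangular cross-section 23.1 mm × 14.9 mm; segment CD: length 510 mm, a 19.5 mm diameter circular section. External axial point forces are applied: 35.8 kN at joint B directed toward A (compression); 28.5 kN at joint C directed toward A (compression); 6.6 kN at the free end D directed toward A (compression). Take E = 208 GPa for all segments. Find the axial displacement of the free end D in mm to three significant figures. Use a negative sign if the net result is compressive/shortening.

Internal axial forces (sectioning from the free end, tension +): N_CD = -6.6 kN, N_BC = -35.1 kN, N_AB = -70.9 kN.
A_AB = 219 mm².
A_BC = 344.2 mm².
A_CD = 298.6 mm².
δ_AB = -70900·210/(219·208000) = -0.3268 mm
δ_BC = -35100·229/(344.2·208000) = -0.1123 mm
δ_CD = -6600·510/(298.6·208000) = -0.05419 mm
δ = Σδ_i = -0.4933 mm.

-0.493 mm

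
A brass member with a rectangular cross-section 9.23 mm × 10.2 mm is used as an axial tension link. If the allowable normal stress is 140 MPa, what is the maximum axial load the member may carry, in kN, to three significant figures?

A = 94.15 mm².
P_max = σ_allow · A = 140 · 94.15 = 13180 N = 13.18 kN.

13.2 kN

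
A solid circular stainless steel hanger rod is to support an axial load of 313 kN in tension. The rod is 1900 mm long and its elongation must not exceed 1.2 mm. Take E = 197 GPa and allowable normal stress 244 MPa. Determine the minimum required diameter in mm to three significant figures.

Required area A ≥ P/σ_allow = 313000/244 = 1283 mm².
For a solid circular section, d ≥ √(4A/π) = 40.41 mm.
Elongation limit: A ≥ PL/(Eδ_allow) = 313000·1900/(197000·1.2) = 2516 mm² ⇒ d ≥ 56.6 mm.
The elongation limit governs.

56.6 mm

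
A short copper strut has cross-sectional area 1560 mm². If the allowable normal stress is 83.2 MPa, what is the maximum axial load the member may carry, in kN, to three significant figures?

P_max = σ_allow · A = 83.2 · 1560 = 129800 N = 129.8 kN.

130 kN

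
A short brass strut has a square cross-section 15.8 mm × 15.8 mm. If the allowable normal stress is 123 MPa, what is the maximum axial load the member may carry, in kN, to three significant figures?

A = 249.6 mm².
P_max = σ_allow · A = 123 · 249.6 = 30710 N = 30.71 kN.

30.7 kN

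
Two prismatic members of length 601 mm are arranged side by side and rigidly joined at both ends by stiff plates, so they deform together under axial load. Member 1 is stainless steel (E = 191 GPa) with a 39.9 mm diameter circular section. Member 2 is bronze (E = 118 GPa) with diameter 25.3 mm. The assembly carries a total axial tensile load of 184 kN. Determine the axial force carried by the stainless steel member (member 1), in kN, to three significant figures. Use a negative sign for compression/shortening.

147 kN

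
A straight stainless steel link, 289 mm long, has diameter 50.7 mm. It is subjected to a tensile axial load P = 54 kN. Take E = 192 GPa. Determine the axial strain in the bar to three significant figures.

A = 2019 mm².
σ = N/A = 26.75 MPa; ε = σ/E = 26.75/192000 = 1.393e-04.

1.39e-04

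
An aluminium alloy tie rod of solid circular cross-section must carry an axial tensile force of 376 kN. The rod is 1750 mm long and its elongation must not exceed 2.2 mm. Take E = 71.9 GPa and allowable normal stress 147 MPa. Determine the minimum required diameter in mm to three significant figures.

72.8 mm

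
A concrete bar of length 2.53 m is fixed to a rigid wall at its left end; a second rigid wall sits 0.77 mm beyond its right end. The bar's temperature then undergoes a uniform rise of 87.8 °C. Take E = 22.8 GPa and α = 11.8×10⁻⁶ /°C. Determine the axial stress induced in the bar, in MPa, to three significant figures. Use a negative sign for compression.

Free thermal expansion αLΔT = 11.8e-6 · 2530 · 87.8 = 2.621 mm.
The walls engage after the gap closes; constrained expansion = 2.621 − 0.77 = 1.851 mm.
The walls impose strain ε = −(1.851)/2530 = -7.3169e-04; σ = Eε = 22800 · -7.3169e-04 = -16.68 MPa.

-16.7 MPa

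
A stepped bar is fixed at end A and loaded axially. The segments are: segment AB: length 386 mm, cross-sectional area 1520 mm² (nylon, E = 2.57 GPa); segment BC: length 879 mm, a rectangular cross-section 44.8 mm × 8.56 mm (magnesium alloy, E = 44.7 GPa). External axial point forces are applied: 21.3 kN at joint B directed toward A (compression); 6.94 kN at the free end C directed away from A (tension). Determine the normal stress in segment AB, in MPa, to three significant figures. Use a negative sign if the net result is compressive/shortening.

-9.45 MPa

Internal axial forces (sectioning from the free end, tension +): N_BC = 6.94 kN, N_AB = -14.36 kN.
σ_AB = N_AB/A_AB = -14360/1520 = -9.447 MPa.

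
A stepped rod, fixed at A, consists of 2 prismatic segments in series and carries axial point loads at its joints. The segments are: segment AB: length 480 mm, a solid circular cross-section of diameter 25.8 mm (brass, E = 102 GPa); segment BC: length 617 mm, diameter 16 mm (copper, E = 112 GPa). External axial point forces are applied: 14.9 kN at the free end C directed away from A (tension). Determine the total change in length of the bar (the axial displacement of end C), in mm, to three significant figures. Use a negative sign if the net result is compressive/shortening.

0.542 mm

Internal axial forces (sectioning from the free end, tension +): N_BC = 14.9 kN, N_AB = 14.9 kN.
A_AB = 522.8 mm².
A_BC = 201.1 mm².
δ_AB = 14900·480/(522.8·102000) = 0.1341 mm
δ_BC = 14900·617/(201.1·112000) = 0.4082 mm
δ = Σδ_i = 0.5424 mm.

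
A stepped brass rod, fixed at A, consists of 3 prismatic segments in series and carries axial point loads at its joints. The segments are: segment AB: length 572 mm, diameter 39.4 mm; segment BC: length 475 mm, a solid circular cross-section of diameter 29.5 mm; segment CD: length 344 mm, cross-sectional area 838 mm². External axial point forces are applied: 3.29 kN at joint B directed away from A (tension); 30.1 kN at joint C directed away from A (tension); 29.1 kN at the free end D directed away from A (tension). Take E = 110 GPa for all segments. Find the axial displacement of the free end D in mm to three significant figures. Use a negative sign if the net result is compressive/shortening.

0.749 mm

Internal axial forces (sectioning from the free end, tension +): N_CD = 29.1 kN, N_BC = 59.2 kN, N_AB = 62.49 kN.
A_AB = 1219 mm².
A_BC = 683.5 mm².
δ_AB = 62490·572/(1219·110000) = 0.2665 mm
δ_BC = 59200·475/(683.5·110000) = 0.374 mm
δ_CD = 29100·344/(838·110000) = 0.1086 mm
δ = Σδ_i = 0.7491 mm.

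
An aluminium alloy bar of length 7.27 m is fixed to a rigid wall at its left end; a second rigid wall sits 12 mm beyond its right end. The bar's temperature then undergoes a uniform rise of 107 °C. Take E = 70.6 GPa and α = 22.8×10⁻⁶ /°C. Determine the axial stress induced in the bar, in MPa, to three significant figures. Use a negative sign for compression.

Free thermal expansion αLΔT = 22.8e-6 · 7270 · 107 = 17.74 mm.
The walls engage after the gap closes; constrained expansion = 17.74 − 12 = 5.736 mm.
The walls impose strain ε = −(5.736)/7270 = -7.8898e-04; σ = Eε = 70600 · -7.8898e-04 = -55.7 MPa.

-55.7 MPa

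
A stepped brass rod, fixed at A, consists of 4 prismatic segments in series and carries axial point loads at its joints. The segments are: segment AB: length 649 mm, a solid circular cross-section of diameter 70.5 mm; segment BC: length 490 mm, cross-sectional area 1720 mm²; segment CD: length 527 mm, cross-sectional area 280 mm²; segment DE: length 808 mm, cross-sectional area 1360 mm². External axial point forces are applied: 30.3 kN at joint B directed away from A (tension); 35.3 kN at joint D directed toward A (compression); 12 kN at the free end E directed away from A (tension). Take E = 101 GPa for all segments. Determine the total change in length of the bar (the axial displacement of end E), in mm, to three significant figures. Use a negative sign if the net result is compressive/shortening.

Internal axial forces (sectioning from the free end, tension +): N_DE = 12 kN, N_CD = -23.3 kN, N_BC = -23.3 kN, N_AB = 7 kN.
A_AB = 3904 mm².
δ_AB = 7000·649/(3904·101000) = 0.01152 mm
δ_BC = -23300·490/(1720·101000) = -0.06572 mm
δ_CD = -23300·527/(280·101000) = -0.4342 mm
δ_DE = 12000·808/(1360·101000) = 0.07059 mm
δ = Σδ_i = -0.4178 mm.

-0.418 mm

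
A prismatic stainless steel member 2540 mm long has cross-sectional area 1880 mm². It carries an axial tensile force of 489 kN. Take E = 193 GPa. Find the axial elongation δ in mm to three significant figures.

3.42 mm

δ_mech = NL/(AE) = 489000·2540/(1880·193000) = 3.423 mm.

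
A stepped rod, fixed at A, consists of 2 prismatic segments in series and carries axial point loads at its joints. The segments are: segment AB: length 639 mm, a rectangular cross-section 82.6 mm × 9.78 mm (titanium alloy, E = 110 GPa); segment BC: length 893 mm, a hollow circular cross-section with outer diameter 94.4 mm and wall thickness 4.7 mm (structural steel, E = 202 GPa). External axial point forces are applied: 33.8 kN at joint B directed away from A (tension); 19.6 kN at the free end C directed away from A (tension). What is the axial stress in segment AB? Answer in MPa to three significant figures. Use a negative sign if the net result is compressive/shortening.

Internal axial forces (sectioning from the free end, tension +): N_BC = 19.6 kN, N_AB = 53.4 kN.
A_AB = 807.8 mm².
σ_AB = N_AB/A_AB = 53400/807.8 = 66.1 MPa.

66.1 MPa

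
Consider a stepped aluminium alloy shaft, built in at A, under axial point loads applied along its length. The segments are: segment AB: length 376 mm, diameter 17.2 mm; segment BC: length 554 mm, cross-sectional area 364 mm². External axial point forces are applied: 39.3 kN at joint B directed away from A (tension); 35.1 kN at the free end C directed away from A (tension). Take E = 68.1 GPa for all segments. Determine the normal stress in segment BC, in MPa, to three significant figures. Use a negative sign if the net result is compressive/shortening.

96.4 MPa

Internal axial forces (sectioning from the free end, tension +): N_BC = 35.1 kN, N_AB = 74.4 kN.
σ_BC = N_BC/A_BC = 35100/364 = 96.43 MPa.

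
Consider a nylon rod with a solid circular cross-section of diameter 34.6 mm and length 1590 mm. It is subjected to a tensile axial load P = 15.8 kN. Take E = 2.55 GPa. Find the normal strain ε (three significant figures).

0.00659

A = 940.2 mm².
σ = N/A = 16.8 MPa; ε = σ/E = 16.8/2550 = 6.590e-03.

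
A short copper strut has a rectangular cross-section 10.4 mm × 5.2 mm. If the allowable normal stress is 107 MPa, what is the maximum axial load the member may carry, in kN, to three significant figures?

5.79 kN

A = 54.08 mm².
P_max = σ_allow · A = 107 · 54.08 = 5787 N = 5.787 kN.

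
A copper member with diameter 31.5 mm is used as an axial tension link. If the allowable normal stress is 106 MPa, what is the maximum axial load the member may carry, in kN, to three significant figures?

82.6 kN

A = 779.3 mm².
P_max = σ_allow · A = 106 · 779.3 = 82610 N = 82.61 kN.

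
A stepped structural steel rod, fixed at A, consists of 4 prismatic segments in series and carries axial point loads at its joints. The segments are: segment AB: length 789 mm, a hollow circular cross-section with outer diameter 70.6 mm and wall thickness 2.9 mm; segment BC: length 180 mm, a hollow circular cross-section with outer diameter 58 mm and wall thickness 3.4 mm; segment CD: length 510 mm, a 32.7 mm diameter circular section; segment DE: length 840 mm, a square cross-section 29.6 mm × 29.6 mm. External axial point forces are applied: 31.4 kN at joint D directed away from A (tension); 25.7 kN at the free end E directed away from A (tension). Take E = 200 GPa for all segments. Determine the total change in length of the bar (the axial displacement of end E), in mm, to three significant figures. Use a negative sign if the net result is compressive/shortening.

0.750 mm

Internal axial forces (sectioning from the free end, tension +): N_DE = 25.7 kN, N_CD = 57.1 kN, N_BC = 57.1 kN, N_AB = 57.1 kN.
A_AB = 616.8 mm².
A_BC = 583.2 mm².
A_CD = 839.8 mm².
A_DE = 876.2 mm².
δ_AB = 57100·789/(616.8·200000) = 0.3652 mm
δ_BC = 57100·180/(583.2·200000) = 0.08812 mm
δ_CD = 57100·510/(839.8·200000) = 0.1734 mm
δ_DE = 25700·840/(876.2·200000) = 0.1232 mm
δ = Σδ_i = 0.7499 mm.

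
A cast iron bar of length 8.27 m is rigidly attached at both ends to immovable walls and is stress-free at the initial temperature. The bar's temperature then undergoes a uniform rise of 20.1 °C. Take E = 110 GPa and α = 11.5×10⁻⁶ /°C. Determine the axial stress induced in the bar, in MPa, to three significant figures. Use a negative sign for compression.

-25.4 MPa

Free thermal expansion αLΔT = 11.5e-6 · 8270 · 20.1 = 1.912 mm.
The walls impose strain ε = −(1.912)/8270 = -2.3115e-04; σ = Eε = 110000 · -2.3115e-04 = -25.43 MPa.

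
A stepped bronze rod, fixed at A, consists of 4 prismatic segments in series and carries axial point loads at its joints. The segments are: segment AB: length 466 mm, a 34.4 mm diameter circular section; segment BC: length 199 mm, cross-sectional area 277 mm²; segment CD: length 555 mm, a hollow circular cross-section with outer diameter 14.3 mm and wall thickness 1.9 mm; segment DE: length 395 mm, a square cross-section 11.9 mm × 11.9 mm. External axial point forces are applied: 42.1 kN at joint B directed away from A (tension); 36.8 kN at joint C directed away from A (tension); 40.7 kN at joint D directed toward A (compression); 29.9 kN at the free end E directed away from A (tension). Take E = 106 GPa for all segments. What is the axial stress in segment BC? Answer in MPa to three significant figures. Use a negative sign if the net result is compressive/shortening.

93.9 MPa

Internal axial forces (sectioning from the free end, tension +): N_DE = 29.9 kN, N_CD = -10.8 kN, N_BC = 26 kN, N_AB = 68.1 kN.
σ_BC = N_BC/A_BC = 26000/277 = 93.86 MPa.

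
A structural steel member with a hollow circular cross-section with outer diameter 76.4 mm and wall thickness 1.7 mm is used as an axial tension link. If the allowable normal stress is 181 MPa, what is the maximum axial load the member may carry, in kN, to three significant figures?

A = 399 mm².
P_max = σ_allow · A = 181 · 399 = 72210 N = 72.21 kN.

72.2 kN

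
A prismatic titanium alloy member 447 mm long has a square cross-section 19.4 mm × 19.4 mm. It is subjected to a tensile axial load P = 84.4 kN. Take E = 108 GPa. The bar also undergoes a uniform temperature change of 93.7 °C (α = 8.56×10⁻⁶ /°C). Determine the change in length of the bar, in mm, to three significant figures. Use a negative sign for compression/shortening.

1.29 mm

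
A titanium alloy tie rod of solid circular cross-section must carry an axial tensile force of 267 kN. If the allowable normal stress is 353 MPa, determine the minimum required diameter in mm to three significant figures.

31.0 mm

Required area A ≥ P/σ_allow = 267000/353 = 756.4 mm².
For a solid circular section, d ≥ √(4A/π) = 31.03 mm.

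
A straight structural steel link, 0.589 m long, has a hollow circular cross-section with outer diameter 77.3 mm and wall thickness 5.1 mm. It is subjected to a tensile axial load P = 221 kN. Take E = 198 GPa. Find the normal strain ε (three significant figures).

9.65e-04

A = 1157 mm².
σ = N/A = 191 MPa; ε = σ/E = 191/198000 = 9.649e-04.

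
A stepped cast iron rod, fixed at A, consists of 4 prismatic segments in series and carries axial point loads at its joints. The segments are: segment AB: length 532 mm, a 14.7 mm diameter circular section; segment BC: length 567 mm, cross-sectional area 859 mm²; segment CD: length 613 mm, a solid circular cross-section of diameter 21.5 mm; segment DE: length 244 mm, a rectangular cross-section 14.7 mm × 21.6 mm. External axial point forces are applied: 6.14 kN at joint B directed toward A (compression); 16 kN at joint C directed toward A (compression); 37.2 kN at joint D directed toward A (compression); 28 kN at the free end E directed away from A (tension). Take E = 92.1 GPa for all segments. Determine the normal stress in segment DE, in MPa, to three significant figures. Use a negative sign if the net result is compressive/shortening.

Internal axial forces (sectioning from the free end, tension +): N_DE = 28 kN, N_CD = -9.2 kN, N_BC = -25.2 kN, N_AB = -31.34 kN.
A_DE = 317.5 mm².
σ_DE = N_DE/A_DE = 28000/317.5 = 88.18 MPa.

88.2 MPa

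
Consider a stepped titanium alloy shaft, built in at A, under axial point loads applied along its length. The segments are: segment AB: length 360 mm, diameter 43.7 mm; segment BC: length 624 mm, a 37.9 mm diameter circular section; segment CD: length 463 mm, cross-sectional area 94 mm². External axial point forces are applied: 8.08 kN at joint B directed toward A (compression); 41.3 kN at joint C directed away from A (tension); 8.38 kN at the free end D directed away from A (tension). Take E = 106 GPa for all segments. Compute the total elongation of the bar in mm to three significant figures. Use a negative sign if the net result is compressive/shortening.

0.743 mm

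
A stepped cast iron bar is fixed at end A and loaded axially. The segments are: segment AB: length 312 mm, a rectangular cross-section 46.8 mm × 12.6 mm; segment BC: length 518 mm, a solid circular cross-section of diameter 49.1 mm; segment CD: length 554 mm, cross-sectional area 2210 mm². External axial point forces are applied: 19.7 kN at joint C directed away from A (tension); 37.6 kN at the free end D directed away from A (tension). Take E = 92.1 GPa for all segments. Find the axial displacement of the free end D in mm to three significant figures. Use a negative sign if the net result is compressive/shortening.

Internal axial forces (sectioning from the free end, tension +): N_CD = 37.6 kN, N_BC = 57.3 kN, N_AB = 57.3 kN.
A_AB = 589.7 mm².
A_BC = 1893 mm².
δ_AB = 57300·312/(589.7·92100) = 0.3292 mm
δ_BC = 57300·518/(1893·92100) = 0.1702 mm
δ_CD = 37600·554/(2210·92100) = 0.1023 mm
δ = Σδ_i = 0.6017 mm.

0.602 mm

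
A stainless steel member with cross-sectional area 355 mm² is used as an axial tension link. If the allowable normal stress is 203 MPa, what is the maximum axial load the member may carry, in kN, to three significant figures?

72.1 kN

P_max = σ_allow · A = 203 · 355 = 72060 N = 72.06 kN.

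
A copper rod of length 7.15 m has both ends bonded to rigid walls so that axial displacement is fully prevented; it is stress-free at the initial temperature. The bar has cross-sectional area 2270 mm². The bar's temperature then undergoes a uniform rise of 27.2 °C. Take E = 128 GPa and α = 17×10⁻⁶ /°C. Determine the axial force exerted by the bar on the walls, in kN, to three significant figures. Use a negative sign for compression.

Free thermal expansion αLΔT = 17e-6 · 7150 · 27.2 = 3.306 mm.
The walls impose strain ε = −(3.306)/7150 = -4.6240e-04; σ = Eε = 128000 · -4.6240e-04 = -59.19 MPa.
Wall reaction R = σ·A = -59.19·2270 = -134400 N = -134.4 kN.

-134 kN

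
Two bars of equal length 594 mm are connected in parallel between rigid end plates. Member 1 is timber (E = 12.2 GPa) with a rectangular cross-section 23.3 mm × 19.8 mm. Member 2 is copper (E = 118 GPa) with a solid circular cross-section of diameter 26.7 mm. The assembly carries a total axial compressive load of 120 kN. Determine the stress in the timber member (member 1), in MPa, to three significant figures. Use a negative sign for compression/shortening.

A_1 = 461.3 mm².
A_2 = 559.9 mm².
Equal strain + equilibrium ⇒ each member carries load in proportion to AE: A₁E₁ = 5628000 N, A₂E₂ = 66070000 N, ΣAE = 71700000 N.
σ₁ = P·E₁/ΣAE = -120000·12200/71700000 = -20.42 MPa.

-20.4 MPa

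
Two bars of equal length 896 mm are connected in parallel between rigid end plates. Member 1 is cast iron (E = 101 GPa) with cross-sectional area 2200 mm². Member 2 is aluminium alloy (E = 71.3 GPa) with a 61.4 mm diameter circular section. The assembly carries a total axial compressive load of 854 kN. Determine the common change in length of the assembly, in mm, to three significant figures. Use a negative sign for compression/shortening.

-1.77 mm

A_2 = 2961 mm².
Equal strain + equilibrium ⇒ each member carries load in proportion to AE: A₁E₁ = 222200000 N, A₂E₂ = 211100000 N, ΣAE = 433300000 N.
δ = PL/ΣAE = -854000·896/433300000 = -1.766 mm.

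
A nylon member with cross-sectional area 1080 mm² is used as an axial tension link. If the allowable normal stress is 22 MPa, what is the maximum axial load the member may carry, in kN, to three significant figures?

P_max = σ_allow · A = 22 · 1080 = 23760 N = 23.76 kN.

23.8 kN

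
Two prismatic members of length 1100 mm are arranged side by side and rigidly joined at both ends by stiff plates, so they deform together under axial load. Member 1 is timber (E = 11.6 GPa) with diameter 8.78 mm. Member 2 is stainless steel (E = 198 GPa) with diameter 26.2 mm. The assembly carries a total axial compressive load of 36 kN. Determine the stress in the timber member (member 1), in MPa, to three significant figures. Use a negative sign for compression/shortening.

-3.89 MPa

A_1 = 60.55 mm².
A_2 = 539.1 mm².
Equal strain + equilibrium ⇒ each member carries load in proportion to AE: A₁E₁ = 702300 N, A₂E₂ = 106700000 N, ΣAE = 107400000 N.
σ₁ = P·E₁/ΣAE = -36000·11600/107400000 = -3.886 MPa.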